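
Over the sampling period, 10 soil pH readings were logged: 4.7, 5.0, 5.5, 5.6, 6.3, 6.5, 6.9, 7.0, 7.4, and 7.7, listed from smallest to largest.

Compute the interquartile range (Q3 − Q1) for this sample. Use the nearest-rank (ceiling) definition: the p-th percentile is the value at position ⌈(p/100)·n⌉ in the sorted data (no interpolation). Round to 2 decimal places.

1.50

n = 10.
P25: rank ⌈25/100·10⌉ = 3 → 5.5.
P75: rank ⌈75/100·10⌉ = 8 → 7.
Difference: 7 − 5.5 = 1.5.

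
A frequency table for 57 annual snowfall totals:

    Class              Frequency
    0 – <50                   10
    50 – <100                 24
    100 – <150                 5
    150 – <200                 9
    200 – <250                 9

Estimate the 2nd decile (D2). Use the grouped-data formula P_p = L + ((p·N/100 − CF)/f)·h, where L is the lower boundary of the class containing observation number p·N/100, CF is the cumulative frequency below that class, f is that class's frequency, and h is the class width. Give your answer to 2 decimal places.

N = 57; target position k = 20/100 · 57 = 11.4.
Cumulative frequencies: 10, 34, 39, 48, 57.
Observation 11.4 falls in the class 50 – <100.
L = 50, CF = 10, f = 24, h = 50.
P20 = 50 + ((11.4 − 10)/24)·50 = 50 + 2.91667 = 52.9167.

52.92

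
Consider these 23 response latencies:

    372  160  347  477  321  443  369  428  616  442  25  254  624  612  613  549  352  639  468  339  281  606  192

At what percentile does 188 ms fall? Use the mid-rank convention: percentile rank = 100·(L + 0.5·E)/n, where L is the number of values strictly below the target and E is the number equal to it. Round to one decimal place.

8.7

Sorted: 25, 160, 192, 254, 281, 321, 339, 347, 352, 369, 372, 428, 442, 443, 468, 477, 549, 606, 612, 613, 616, 624, 639.
Count below 188: L = 2; count equal: E = 0; n = 23.
Percentile rank = 100·(2 + 0.5·0)/23 = 100·2/23 = 8.696.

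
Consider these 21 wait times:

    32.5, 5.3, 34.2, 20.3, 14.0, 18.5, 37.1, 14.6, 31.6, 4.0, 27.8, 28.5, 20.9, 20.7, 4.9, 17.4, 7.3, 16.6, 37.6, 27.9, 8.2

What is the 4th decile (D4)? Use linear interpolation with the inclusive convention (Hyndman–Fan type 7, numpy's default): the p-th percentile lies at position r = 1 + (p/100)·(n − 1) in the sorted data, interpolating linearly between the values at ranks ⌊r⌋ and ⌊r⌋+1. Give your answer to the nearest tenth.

17.4

Sorted: 4.0, 4.9, 5.3, 7.3, 8.2, 14.0, 14.6, 16.6, 17.4, 18.5, 20.3, 20.7, 20.9, 27.8, 27.9, 28.5, 31.6, 32.5, 34.2, 37.1, 37.6.
n = 21.
r = 1 + (40/100)·(21 − 1) = 1 + 8 = 9.
r is an integer, so P40 is the value at rank 9: 17.4.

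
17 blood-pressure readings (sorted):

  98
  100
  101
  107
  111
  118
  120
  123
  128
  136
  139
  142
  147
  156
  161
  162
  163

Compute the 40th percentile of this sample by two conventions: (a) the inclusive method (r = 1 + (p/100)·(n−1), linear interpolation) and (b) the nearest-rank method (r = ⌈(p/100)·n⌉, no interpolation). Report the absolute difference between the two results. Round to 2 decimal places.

n = 17.
(a) r = 7.4; between ranks 7 (120) and 8 (123): 121.2.
(b) the nearest-rank method: rank 7 → 120.
|121.2 − 120| = 1.2.

1.20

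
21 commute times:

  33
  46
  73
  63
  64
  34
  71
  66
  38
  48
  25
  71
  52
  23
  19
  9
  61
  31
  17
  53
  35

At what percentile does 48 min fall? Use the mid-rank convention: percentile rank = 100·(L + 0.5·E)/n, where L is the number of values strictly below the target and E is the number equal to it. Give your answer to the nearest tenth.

54.8

Sorted: 9, 17, 19, 23, 25, 31, 33, 34, 35, 38, 46, 48, 52, 53, 61, 63, 64, 66, 71, 71, 73.
Count below 48: L = 11; count equal: E = 1; n = 21.
Percentile rank = 100·(11 + 0.5·1)/21 = 100·11.5/21 = 54.76.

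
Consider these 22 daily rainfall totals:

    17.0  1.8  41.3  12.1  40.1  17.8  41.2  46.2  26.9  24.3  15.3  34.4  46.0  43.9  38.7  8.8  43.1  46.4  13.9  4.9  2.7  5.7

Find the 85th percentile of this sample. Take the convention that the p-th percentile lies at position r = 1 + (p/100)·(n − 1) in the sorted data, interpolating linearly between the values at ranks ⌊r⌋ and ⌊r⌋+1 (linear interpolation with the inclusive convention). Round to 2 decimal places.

Sorted: 1.8, 2.7, 4.9, 5.7, 8.8, 12.1, 13.9, 15.3, 17.0, 17.8, 24.3, 26.9, 34.4, 38.7, 40.1, 41.2, 41.3, 43.1, 43.9, 46.0, 46.2, 46.4.
n = 22.
r = 1 + (85/100)·(22 − 1) = 1 + 17.85 = 18.85.
Rank 18 is 43.1 and rank 19 is 43.9.
Interpolate: 43.1 + 0.85·(43.9 − 43.1) = 43.1 + 0.85·0.8 = 43.78.

43.78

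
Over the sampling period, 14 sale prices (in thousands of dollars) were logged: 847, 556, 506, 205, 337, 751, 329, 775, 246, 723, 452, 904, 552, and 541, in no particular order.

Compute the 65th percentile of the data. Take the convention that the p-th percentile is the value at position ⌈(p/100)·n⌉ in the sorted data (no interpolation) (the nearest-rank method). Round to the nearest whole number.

Sorted: 205, 246, 329, 337, 452, 506, 541, 552, 556, 723, 751, 775, 847, 904.
n = 14.
Position = ⌈65/100 · 14⌉ = ⌈9.1⌉ = 10.
The value at rank 10 is 723.

723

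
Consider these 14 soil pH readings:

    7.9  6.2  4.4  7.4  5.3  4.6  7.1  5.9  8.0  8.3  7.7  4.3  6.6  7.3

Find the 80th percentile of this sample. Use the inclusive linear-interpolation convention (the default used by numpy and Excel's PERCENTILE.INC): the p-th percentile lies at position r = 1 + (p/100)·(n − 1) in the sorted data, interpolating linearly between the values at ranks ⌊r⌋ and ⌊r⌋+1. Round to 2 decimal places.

7.78

Sorted: 4.3, 4.4, 4.6, 5.3, 5.9, 6.2, 6.6, 7.1, 7.3, 7.4, 7.7, 7.9, 8.0, 8.3.
n = 14.
r = 1 + (80/100)·(14 − 1) = 1 + 10.4 = 11.4.
Rank 11 is 7.7 and rank 12 is 7.9.
Interpolate: 7.7 + 0.4·(7.9 − 7.7) = 7.7 + 0.4·0.2 = 7.78.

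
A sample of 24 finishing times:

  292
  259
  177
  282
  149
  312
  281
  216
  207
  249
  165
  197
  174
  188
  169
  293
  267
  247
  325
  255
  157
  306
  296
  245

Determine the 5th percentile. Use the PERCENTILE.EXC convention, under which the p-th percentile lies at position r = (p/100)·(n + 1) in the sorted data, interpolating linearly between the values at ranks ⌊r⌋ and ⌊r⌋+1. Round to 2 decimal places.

Sorted: 149, 157, 165, 169, 174, 177, 188, 197, 207, 216, 245, 247, 249, 255, 259, 267, 281, 282, 292, 293, 296, 306, 312, 325.
n = 24.
r = (5/100)·(24 + 1) = 1.25.
Rank 1 is 149 and rank 2 is 157.
Interpolate: 149 + 0.25·(157 − 149) = 149 + 0.25·8 = 151.

151.00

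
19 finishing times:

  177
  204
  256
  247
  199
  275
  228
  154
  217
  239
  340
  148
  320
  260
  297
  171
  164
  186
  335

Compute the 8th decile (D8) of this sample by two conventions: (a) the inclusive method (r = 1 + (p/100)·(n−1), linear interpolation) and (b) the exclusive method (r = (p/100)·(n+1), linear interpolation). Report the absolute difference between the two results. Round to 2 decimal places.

Sorted: 148, 154, 164, 171, 177, 186, 199, 204, 217, 228, 239, 247, 256, 260, 275, 297, 320, 335, 340.
n = 19.
(a) r = 15.4; between ranks 15 (275) and 16 (297): 283.8.
(b) r = 16 → value at rank 16 = 297.
|283.8 − 297| = 13.2.

13.20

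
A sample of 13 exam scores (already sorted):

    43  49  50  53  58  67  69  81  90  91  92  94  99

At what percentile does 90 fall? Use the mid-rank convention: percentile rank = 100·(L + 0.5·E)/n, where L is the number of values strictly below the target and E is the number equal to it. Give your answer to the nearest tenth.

Count below 90: L = 8; count equal: E = 1; n = 13.
Percentile rank = 100·(8 + 0.5·1)/13 = 100·8.5/13 = 65.38.

65.4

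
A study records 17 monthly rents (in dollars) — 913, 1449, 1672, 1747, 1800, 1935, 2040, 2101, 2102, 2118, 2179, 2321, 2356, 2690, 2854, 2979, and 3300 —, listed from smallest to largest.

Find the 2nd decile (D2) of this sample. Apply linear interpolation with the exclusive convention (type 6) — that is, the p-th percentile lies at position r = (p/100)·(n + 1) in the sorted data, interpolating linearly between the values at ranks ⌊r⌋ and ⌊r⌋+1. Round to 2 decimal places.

1717.00

n = 17.
r = (20/100)·(17 + 1) = 3.6.
Rank 3 is 1672 and rank 4 is 1747.
Interpolate: 1672 + 0.6·(1747 − 1672) = 1672 + 0.6·75 = 1717.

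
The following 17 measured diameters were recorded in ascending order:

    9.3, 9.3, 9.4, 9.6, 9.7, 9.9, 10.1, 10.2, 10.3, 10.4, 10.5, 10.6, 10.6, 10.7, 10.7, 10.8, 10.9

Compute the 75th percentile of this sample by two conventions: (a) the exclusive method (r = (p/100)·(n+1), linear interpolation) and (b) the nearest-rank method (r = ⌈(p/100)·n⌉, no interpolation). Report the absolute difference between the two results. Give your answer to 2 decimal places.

n = 17.
(a) r = 13.5; between ranks 13 (10.6) and 14 (10.7): 10.65.
(b) the nearest-rank method: rank 13 → 10.6.
|10.65 − 10.6| = 0.05.

0.05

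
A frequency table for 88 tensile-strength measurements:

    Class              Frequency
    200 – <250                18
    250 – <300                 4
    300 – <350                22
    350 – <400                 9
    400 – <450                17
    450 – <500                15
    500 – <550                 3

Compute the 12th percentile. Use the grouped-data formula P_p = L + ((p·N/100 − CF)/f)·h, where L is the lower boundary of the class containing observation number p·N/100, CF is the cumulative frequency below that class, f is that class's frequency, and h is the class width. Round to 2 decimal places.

229.33

N = 88; target position k = 12/100 · 88 = 10.56.
Cumulative frequencies: 18, 22, 44, 53, 70, 85, 88.
Observation 10.56 falls in the class 200 – <250.
L = 200, CF = 0, f = 18, h = 50.
P12 = 200 + ((10.56 − 0)/18)·50 = 200 + 29.3333 = 229.333.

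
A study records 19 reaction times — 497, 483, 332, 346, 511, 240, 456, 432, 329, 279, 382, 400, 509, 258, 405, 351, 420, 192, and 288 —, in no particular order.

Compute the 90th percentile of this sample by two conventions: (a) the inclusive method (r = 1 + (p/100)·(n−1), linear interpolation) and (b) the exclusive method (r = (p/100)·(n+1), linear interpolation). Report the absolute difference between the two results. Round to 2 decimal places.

Sorted: 192, 240, 258, 279, 288, 329, 332, 346, 351, 382, 400, 405, 420, 432, 456, 483, 497, 509, 511.
n = 19.
(a) r = 17.2; between ranks 17 (497) and 18 (509): 499.4.
(b) r = 18 → value at rank 18 = 509.
|499.4 − 509| = 9.6.

9.60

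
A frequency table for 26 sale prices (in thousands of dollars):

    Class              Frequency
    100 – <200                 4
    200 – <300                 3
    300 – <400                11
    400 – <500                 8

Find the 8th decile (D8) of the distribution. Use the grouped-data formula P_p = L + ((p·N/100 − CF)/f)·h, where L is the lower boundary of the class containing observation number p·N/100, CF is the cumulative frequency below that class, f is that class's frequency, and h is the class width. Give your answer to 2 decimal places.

N = 26; target position k = 80/100 · 26 = 20.8.
Cumulative frequencies: 4, 7, 18, 26.
Observation 20.8 falls in the class 400 – <500.
L = 400, CF = 18, f = 8, h = 100.
P80 = 400 + ((20.8 − 18)/8)·100 = 400 + 35 = 435.

435.00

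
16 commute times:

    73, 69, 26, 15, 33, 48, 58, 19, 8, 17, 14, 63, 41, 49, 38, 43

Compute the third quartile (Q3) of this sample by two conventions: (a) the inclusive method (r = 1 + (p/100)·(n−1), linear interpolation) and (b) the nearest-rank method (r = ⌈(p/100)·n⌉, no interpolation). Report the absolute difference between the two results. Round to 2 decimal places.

Sorted: 8, 14, 15, 17, 19, 26, 33, 38, 41, 43, 48, 49, 58, 63, 69, 73.
n = 16.
(a) r = 12.25; between ranks 12 (49) and 13 (58): 51.25.
(b) the nearest-rank method: rank 12 → 49.
|51.25 − 49| = 2.25.

2.25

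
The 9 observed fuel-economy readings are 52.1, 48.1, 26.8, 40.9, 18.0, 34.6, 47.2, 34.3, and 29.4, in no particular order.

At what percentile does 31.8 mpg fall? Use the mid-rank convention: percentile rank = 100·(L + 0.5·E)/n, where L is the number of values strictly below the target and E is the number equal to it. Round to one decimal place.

33.3

Sorted: 18.0, 26.8, 29.4, 34.3, 34.6, 40.9, 47.2, 48.1, 52.1.
Count below 31.8: L = 3; count equal: E = 0; n = 9.
Percentile rank = 100·(3 + 0.5·0)/9 = 100·3/9 = 33.33.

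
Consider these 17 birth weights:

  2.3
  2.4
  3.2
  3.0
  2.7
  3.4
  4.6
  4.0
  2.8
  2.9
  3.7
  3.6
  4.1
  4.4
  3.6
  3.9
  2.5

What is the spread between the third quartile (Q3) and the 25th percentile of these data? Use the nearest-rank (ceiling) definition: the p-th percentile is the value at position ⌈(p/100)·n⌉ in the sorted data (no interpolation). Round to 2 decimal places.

Sorted: 2.3, 2.4, 2.5, 2.7, 2.8, 2.9, 3.0, 3.2, 3.4, 3.6, 3.6, 3.7, 3.9, 4.0, 4.1, 4.4, 4.6.
n = 17.
P25: rank ⌈25/100·17⌉ = 5 → 2.8.
P75: rank ⌈75/100·17⌉ = 13 → 3.9.
Difference: 3.9 − 2.8 = 1.1.

1.10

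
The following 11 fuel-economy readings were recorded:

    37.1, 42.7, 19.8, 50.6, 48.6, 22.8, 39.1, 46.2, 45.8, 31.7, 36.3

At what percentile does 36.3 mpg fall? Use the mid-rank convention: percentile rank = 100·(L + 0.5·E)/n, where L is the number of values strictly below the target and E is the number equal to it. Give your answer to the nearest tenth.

Sorted: 19.8, 22.8, 31.7, 36.3, 37.1, 39.1, 42.7, 45.8, 46.2, 48.6, 50.6.
Count below 36.3: L = 3; count equal: E = 1; n = 11.
Percentile rank = 100·(3 + 0.5·1)/11 = 100·3.5/11 = 31.82.

31.8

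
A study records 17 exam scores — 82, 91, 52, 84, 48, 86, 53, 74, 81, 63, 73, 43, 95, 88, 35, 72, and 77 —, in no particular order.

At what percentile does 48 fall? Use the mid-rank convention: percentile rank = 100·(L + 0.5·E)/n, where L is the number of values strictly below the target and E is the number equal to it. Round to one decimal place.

14.7

Sorted: 35, 43, 48, 52, 53, 63, 72, 73, 74, 77, 81, 82, 84, 86, 88, 91, 95.
Count below 48: L = 2; count equal: E = 1; n = 17.
Percentile rank = 100·(2 + 0.5·1)/17 = 100·2.5/17 = 14.71.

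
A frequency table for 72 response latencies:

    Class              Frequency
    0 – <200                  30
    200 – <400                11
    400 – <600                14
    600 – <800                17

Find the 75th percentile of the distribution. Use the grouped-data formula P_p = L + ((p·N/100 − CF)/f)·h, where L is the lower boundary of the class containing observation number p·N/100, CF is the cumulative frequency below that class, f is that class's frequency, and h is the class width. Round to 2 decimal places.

N = 72; target position k = 75/100 · 72 = 54.
Cumulative frequencies: 30, 41, 55, 72.
Observation 54 falls in the class 400 – <600.
L = 400, CF = 41, f = 14, h = 200.
P75 = 400 + ((54 − 41)/14)·200 = 400 + 185.714 = 585.714.

585.71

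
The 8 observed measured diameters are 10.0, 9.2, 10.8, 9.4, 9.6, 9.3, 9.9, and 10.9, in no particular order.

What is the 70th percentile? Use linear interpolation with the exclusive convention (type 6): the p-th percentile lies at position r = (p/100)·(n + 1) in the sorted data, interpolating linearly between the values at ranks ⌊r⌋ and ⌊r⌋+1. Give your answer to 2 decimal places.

Sorted: 9.2, 9.3, 9.4, 9.6, 9.9, 10.0, 10.8, 10.9.
n = 8.
r = (70/100)·(8 + 1) = 6.3.
Rank 6 is 10.0 and rank 7 is 10.8.
Interpolate: 10.0 + 0.3·(10.8 − 10.0) = 10.0 + 0.3·0.8 = 10.24.

10.24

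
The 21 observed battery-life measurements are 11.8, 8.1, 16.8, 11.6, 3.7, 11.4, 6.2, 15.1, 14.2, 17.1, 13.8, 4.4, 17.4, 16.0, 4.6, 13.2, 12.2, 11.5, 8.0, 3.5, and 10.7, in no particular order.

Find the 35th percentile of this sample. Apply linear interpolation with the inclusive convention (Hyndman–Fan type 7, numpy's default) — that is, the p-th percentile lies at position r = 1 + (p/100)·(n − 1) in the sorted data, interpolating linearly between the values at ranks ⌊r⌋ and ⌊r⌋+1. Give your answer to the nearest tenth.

10.7

Sorted: 3.5, 3.7, 4.4, 4.6, 6.2, 8.0, 8.1, 10.7, 11.4, 11.5, 11.6, 11.8, 12.2, 13.2, 13.8, 14.2, 15.1, 16.0, 16.8, 17.1, 17.4.
n = 21.
r = 1 + (35/100)·(21 − 1) = 1 + 7 = 8.
r is an integer, so P35 is the value at rank 8: 10.7.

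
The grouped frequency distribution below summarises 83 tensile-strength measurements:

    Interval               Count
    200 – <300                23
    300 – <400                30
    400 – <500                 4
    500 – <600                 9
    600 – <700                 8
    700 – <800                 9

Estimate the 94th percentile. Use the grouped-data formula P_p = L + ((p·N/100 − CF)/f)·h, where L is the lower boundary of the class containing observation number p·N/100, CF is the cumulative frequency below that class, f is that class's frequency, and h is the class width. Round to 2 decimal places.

744.67

N = 83; target position k = 94/100 · 83 = 78.02.
Cumulative frequencies: 23, 53, 57, 66, 74, 83.
Observation 78.02 falls in the class 700 – <800.
L = 700, CF = 74, f = 9, h = 100.
P94 = 700 + ((78.02 − 74)/9)·100 = 700 + 44.6667 = 744.667.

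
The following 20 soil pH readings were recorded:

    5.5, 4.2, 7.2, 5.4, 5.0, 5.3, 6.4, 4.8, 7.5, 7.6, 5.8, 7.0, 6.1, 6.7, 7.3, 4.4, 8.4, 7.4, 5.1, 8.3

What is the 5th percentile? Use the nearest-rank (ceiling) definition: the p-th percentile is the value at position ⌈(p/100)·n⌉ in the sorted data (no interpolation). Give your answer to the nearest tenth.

Sorted: 4.2, 4.4, 4.8, 5.0, 5.1, 5.3, 5.4, 5.5, 5.8, 6.1, 6.4, 6.7, 7.0, 7.2, 7.3, 7.4, 7.5, 7.6, 8.3, 8.4.
n = 20.
Position = ⌈5/100 · 20⌉ = ⌈1⌉ = 1.
The value at rank 1 is 4.2.

4.2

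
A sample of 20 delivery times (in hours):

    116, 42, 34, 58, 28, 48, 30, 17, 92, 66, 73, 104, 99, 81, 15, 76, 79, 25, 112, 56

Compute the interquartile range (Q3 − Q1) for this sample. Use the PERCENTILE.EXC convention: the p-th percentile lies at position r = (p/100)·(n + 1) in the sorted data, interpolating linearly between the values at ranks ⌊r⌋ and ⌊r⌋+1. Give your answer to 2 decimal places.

58.25

Sorted: 15, 17, 25, 28, 30, 34, 42, 48, 56, 58, 66, 73, 76, 79, 81, 92, 99, 104, 112, 116.
n = 20.
P25: r = 5.25; ranks 5–6 are 30, 34; interpolating gives 31.
P75: r = 15.75; ranks 15–16 are 81, 92; interpolating gives 89.25.
Difference: 89.25 − 31 = 58.25.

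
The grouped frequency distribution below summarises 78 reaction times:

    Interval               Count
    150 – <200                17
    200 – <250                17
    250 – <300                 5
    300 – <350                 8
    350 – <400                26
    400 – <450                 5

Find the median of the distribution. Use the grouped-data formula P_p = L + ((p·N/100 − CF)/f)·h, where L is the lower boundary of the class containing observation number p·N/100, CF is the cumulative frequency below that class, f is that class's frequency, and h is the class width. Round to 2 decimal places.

N = 78; target position k = 50/100 · 78 = 39.
Cumulative frequencies: 17, 34, 39, 47, 73, 78.
Observation 39 falls in the class 250 – <300.
L = 250, CF = 34, f = 5, h = 50.
P50 = 250 + ((39 − 34)/5)·50 = 250 + 50 = 300.

300.00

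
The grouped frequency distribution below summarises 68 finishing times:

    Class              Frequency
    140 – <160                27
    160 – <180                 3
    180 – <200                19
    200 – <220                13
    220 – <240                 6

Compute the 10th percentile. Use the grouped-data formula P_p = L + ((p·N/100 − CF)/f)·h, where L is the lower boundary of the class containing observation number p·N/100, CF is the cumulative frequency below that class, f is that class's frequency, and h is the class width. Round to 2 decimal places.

145.04

N = 68; target position k = 10/100 · 68 = 6.8.
Cumulative frequencies: 27, 30, 49, 62, 68.
Observation 6.8 falls in the class 140 – <160.
L = 140, CF = 0, f = 27, h = 20.
P10 = 140 + ((6.8 − 0)/27)·20 = 140 + 5.03704 = 145.037.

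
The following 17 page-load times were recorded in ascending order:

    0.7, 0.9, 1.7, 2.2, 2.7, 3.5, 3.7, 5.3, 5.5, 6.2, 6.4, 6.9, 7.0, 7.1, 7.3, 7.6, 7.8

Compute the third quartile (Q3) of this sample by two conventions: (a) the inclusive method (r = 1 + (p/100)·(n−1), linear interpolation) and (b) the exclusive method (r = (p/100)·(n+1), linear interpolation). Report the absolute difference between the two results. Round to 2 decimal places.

n = 17.
(a) r = 13 → value at rank 13 = 7.
(b) r = 13.5; between ranks 13 (7.0) and 14 (7.1): 7.05.
|7 − 7.05| = 0.05.

0.05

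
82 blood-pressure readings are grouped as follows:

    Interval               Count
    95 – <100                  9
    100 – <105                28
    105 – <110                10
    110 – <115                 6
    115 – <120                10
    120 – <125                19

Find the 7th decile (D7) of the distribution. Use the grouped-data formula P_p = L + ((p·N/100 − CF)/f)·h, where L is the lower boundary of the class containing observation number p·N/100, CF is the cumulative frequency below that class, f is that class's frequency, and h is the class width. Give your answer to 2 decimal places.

N = 82; target position k = 70/100 · 82 = 57.4.
Cumulative frequencies: 9, 37, 47, 53, 63, 82.
Observation 57.4 falls in the class 115 – <120.
L = 115, CF = 53, f = 10, h = 5.
P70 = 115 + ((57.4 − 53)/10)·5 = 115 + 2.2 = 117.2.

117.20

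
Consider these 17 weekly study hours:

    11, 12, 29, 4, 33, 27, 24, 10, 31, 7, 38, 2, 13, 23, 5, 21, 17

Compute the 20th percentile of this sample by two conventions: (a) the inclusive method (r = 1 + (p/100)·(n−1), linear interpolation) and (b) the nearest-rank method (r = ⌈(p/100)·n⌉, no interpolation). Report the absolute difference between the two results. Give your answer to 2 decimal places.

Sorted: 2, 4, 5, 7, 10, 11, 12, 13, 17, 21, 23, 24, 27, 29, 31, 33, 38.
n = 17.
(a) r = 4.2; between ranks 4 (7) and 5 (10): 7.6.
(b) the nearest-rank method: rank 4 → 7.
|7.6 − 7| = 0.6.

0.60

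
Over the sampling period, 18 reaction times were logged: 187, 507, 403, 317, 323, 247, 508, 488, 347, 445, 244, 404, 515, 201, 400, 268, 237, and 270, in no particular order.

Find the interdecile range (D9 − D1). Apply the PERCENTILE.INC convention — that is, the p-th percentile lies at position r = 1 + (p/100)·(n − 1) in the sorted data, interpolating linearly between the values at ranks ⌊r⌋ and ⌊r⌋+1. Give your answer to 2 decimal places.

Sorted: 187, 201, 237, 244, 247, 268, 270, 317, 323, 347, 400, 403, 404, 445, 488, 507, 508, 515.
n = 18.
P10: r = 2.7; ranks 2–3 are 201, 237; interpolating gives 226.2.
P90: r = 16.3; ranks 16–17 are 507, 508; interpolating gives 507.3.
Difference: 507.3 − 226.2 = 281.1.

281.10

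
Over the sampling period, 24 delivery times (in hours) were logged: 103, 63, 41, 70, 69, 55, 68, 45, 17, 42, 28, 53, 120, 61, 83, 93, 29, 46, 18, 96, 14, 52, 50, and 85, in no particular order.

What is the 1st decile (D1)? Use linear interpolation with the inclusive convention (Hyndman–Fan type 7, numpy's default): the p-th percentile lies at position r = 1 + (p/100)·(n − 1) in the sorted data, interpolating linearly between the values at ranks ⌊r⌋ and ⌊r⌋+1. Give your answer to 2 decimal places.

Sorted: 14, 17, 18, 28, 29, 41, 42, 45, 46, 50, 52, 53, 55, 61, 63, 68, 69, 70, 83, 85, 93, 96, 103, 120.
n = 24.
r = 1 + (10/100)·(24 − 1) = 1 + 2.3 = 3.3.
Rank 3 is 18 and rank 4 is 28.
Interpolate: 18 + 0.3·(28 − 18) = 18 + 0.3·10 = 21.

21.00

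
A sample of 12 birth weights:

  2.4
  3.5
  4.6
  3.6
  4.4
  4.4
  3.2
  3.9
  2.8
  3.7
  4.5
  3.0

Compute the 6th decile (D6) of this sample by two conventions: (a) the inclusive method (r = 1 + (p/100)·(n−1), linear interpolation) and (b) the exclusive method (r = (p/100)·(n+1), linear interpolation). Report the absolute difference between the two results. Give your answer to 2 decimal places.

0.04

Sorted: 2.4, 2.8, 3.0, 3.2, 3.5, 3.6, 3.7, 3.9, 4.4, 4.4, 4.5, 4.6.
n = 12.
(a) r = 7.6; between ranks 7 (3.7) and 8 (3.9): 3.82.
(b) r = 7.8; between ranks 7 (3.7) and 8 (3.9): 3.86.
|3.82 − 3.86| = 0.04.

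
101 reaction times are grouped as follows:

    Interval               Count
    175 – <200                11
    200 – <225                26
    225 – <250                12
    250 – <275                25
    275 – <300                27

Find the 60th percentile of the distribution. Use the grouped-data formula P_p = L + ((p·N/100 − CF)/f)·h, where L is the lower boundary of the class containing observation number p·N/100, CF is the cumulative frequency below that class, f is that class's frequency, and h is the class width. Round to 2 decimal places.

261.60

N = 101; target position k = 60/100 · 101 = 60.6.
Cumulative frequencies: 11, 37, 49, 74, 101.
Observation 60.6 falls in the class 250 – <275.
L = 250, CF = 49, f = 25, h = 25.
P60 = 250 + ((60.6 − 49)/25)·25 = 250 + 11.6 = 261.6.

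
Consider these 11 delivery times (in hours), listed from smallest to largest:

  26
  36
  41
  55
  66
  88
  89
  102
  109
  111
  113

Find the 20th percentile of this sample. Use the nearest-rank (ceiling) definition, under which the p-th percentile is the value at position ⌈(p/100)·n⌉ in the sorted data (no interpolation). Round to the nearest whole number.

41

n = 11.
Position = ⌈20/100 · 11⌉ = ⌈2.2⌉ = 3.
The value at rank 3 is 41.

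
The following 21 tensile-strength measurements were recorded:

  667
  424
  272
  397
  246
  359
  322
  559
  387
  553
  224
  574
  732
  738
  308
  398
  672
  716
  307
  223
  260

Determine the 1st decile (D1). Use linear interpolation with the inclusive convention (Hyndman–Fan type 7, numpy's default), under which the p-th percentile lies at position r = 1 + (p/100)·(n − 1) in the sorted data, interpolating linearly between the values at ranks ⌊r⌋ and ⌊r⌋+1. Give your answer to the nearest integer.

246

Sorted: 223, 224, 246, 260, 272, 307, 308, 322, 359, 387, 397, 398, 424, 553, 559, 574, 667, 672, 716, 732, 738.
n = 21.
r = 1 + (10/100)·(21 − 1) = 1 + 2 = 3.
r is an integer, so P10 is the value at rank 3: 246.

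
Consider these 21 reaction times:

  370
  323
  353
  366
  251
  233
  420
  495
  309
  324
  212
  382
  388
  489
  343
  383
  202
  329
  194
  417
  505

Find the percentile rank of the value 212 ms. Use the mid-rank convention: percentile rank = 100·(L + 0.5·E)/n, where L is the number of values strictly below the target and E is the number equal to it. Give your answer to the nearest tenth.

Sorted: 194, 202, 212, 233, 251, 309, 323, 324, 329, 343, 353, 366, 370, 382, 383, 388, 417, 420, 489, 495, 505.
Count below 212: L = 2; count equal: E = 1; n = 21.
Percentile rank = 100·(2 + 0.5·1)/21 = 100·2.5/21 = 11.9.

11.9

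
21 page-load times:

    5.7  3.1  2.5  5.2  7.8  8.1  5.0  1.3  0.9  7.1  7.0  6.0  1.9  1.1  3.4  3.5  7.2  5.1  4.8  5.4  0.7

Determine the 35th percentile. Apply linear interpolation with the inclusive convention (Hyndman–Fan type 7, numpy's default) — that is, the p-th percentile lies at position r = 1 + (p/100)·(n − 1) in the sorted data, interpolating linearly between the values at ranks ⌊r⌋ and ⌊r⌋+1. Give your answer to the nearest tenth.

Sorted: 0.7, 0.9, 1.1, 1.3, 1.9, 2.5, 3.1, 3.4, 3.5, 4.8, 5.0, 5.1, 5.2, 5.4, 5.7, 6.0, 7.0, 7.1, 7.2, 7.8, 8.1.
n = 21.
r = 1 + (35/100)·(21 − 1) = 1 + 7 = 8.
r is an integer, so P35 is the value at rank 8: 3.4.

3.4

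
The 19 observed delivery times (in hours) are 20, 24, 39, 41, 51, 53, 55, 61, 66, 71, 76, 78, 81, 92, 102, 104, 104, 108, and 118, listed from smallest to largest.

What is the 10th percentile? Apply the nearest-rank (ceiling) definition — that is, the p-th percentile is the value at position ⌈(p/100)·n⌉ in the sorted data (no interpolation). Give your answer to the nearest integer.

n = 19.
Position = ⌈10/100 · 19⌉ = ⌈1.9⌉ = 2.
The value at rank 2 is 24.

24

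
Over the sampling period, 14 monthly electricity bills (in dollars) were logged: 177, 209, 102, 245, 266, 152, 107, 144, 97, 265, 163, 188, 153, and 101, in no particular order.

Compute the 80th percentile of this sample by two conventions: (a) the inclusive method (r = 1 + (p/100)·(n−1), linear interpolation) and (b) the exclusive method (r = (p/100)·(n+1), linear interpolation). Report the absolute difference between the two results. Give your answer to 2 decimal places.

Sorted: 97, 101, 102, 107, 144, 152, 153, 163, 177, 188, 209, 245, 265, 266.
n = 14.
(a) r = 11.4; between ranks 11 (209) and 12 (245): 223.4.
(b) r = 12 → value at rank 12 = 245.
|223.4 − 245| = 21.6.

21.60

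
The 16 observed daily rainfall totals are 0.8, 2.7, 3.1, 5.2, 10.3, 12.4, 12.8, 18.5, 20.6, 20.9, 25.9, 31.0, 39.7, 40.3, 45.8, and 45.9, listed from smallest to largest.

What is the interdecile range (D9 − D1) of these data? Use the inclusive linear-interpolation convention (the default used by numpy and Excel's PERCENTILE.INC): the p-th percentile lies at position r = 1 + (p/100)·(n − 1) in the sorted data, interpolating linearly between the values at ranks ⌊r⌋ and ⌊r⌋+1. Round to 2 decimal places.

n = 16.
P10: r = 2.5; ranks 2–3 are 2.7, 3.1; interpolating gives 2.9.
P90: r = 14.5; ranks 14–15 are 40.3, 45.8; interpolating gives 43.05.
Difference: 43.05 − 2.9 = 40.15.

40.15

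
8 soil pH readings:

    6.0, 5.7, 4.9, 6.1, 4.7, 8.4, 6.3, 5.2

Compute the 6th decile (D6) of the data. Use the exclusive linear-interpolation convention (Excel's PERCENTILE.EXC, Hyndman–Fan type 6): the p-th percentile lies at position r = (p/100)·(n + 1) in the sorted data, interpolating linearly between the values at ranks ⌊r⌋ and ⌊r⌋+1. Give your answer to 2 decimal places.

6.04

Sorted: 4.7, 4.9, 5.2, 5.7, 6.0, 6.1, 6.3, 8.4.
n = 8.
r = (60/100)·(8 + 1) = 5.4.
Rank 5 is 6.0 and rank 6 is 6.1.
Interpolate: 6.0 + 0.4·(6.1 − 6.0) = 6.0 + 0.4·0.1 = 6.04.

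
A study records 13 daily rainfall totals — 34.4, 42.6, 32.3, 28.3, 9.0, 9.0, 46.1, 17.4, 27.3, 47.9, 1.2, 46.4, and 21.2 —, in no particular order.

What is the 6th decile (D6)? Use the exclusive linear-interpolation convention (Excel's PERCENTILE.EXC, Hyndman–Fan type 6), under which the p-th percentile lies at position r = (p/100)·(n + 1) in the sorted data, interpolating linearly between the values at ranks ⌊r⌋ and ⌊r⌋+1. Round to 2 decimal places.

Sorted: 1.2, 9.0, 9.0, 17.4, 21.2, 27.3, 28.3, 32.3, 34.4, 42.6, 46.1, 46.4, 47.9.
n = 13.
r = (60/100)·(13 + 1) = 8.4.
Rank 8 is 32.3 and rank 9 is 34.4.
Interpolate: 32.3 + 0.4·(34.4 − 32.3) = 32.3 + 0.4·2.1 = 33.14.

33.14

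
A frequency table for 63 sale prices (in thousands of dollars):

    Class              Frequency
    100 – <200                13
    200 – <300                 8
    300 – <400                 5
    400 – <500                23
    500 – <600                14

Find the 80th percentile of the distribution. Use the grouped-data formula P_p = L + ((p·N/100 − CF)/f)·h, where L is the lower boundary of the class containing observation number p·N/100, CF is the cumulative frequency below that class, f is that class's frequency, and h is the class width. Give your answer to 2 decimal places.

N = 63; target position k = 80/100 · 63 = 50.4.
Cumulative frequencies: 13, 21, 26, 49, 63.
Observation 50.4 falls in the class 500 – <600.
L = 500, CF = 49, f = 14, h = 100.
P80 = 500 + ((50.4 − 49)/14)·100 = 500 + 10 = 510.

510.00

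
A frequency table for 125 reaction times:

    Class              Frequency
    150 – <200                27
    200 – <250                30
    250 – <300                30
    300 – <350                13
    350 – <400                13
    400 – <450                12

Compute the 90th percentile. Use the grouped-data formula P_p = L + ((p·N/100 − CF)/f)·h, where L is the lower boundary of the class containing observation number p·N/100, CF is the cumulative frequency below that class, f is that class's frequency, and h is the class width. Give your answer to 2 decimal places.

N = 125; target position k = 90/100 · 125 = 112.5.
Cumulative frequencies: 27, 57, 87, 100, 113, 125.
Observation 112.5 falls in the class 350 – <400.
L = 350, CF = 100, f = 13, h = 50.
P90 = 350 + ((112.5 − 100)/13)·50 = 350 + 48.0769 = 398.077.

398.08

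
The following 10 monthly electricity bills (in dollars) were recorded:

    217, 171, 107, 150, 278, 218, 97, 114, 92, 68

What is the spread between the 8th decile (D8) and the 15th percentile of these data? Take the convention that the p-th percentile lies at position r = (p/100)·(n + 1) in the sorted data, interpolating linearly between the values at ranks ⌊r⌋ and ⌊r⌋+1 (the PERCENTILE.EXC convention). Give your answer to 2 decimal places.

Sorted: 68, 92, 97, 107, 114, 150, 171, 217, 218, 278.
n = 10.
P15: r = 1.65; ranks 1–2 are 68, 92; interpolating gives 83.6.
P80: r = 8.8; ranks 8–9 are 217, 218; interpolating gives 217.8.
Difference: 217.8 − 83.6 = 134.2.

134.20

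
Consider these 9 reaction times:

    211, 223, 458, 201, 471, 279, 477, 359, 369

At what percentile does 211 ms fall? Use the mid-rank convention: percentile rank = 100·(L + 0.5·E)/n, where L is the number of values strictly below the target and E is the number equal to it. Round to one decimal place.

16.7

Sorted: 201, 211, 223, 279, 359, 369, 458, 471, 477.
Count below 211: L = 1; count equal: E = 1; n = 9.
Percentile rank = 100·(1 + 0.5·1)/9 = 100·1.5/9 = 16.67.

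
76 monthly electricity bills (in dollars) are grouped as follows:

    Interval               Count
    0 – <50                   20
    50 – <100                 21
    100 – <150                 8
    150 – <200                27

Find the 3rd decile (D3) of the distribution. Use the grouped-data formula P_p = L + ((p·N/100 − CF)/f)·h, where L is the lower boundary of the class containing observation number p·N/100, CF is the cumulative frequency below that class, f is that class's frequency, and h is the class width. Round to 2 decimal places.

56.67

N = 76; target position k = 30/100 · 76 = 22.8.
Cumulative frequencies: 20, 41, 49, 76.
Observation 22.8 falls in the class 50 – <100.
L = 50, CF = 20, f = 21, h = 50.
P30 = 50 + ((22.8 − 20)/21)·50 = 50 + 6.66667 = 56.6667.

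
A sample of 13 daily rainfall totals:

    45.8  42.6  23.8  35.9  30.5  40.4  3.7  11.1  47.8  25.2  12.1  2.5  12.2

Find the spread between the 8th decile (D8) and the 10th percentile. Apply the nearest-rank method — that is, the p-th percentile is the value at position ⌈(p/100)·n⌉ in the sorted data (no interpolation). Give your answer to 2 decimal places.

38.90

Sorted: 2.5, 3.7, 11.1, 12.1, 12.2, 23.8, 25.2, 30.5, 35.9, 40.4, 42.6, 45.8, 47.8.
n = 13.
P10: rank ⌈10/100·13⌉ = 2 → 3.7.
P80: rank ⌈80/100·13⌉ = 11 → 42.6.
Difference: 42.6 − 3.7 = 38.9.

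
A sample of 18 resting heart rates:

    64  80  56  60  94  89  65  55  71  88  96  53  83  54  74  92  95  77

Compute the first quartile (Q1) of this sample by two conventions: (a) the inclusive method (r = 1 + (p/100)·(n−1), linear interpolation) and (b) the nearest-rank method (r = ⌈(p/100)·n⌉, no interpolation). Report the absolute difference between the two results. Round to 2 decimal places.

Sorted: 53, 54, 55, 56, 60, 64, 65, 71, 74, 77, 80, 83, 88, 89, 92, 94, 95, 96.
n = 18.
(a) r = 5.25; between ranks 5 (60) and 6 (64): 61.
(b) the nearest-rank method: rank 5 → 60.
|61 − 60| = 1.

1.00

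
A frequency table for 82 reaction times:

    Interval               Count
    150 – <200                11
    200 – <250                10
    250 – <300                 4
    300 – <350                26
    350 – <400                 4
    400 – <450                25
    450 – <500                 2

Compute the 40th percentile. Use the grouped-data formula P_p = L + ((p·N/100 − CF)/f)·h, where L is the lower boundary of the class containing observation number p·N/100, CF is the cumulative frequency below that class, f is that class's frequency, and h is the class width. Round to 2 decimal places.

N = 82; target position k = 40/100 · 82 = 32.8.
Cumulative frequencies: 11, 21, 25, 51, 55, 80, 82.
Observation 32.8 falls in the class 300 – <350.
L = 300, CF = 25, f = 26, h = 50.
P40 = 300 + ((32.8 − 25)/26)·50 = 300 + 15 = 315.

315.00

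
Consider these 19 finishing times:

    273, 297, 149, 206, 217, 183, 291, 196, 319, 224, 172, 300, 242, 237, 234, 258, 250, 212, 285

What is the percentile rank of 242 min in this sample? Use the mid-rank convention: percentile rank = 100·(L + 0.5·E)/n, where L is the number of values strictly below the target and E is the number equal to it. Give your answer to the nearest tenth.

Sorted: 149, 172, 183, 196, 206, 212, 217, 224, 234, 237, 242, 250, 258, 273, 285, 291, 297, 300, 319.
Count below 242: L = 10; count equal: E = 1; n = 19.
Percentile rank = 100·(10 + 0.5·1)/19 = 100·10.5/19 = 55.26.

55.3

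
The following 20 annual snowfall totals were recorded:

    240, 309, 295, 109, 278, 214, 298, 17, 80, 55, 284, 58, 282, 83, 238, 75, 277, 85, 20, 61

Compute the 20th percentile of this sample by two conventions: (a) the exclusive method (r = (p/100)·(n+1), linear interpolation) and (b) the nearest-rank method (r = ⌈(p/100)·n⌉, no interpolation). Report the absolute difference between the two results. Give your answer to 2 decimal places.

0.60

Sorted: 17, 20, 55, 58, 61, 75, 80, 83, 85, 109, 214, 238, 240, 277, 278, 282, 284, 295, 298, 309.
n = 20.
(a) r = 4.2; between ranks 4 (58) and 5 (61): 58.6.
(b) the nearest-rank method: rank 4 → 58.
|58.6 − 58| = 0.6.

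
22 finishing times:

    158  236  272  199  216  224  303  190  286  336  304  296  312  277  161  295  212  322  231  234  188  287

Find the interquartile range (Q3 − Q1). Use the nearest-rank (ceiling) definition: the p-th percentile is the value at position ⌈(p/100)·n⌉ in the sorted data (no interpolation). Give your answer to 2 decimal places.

84.00

Sorted: 158, 161, 188, 190, 199, 212, 216, 224, 231, 234, 236, 272, 277, 286, 287, 295, 296, 303, 304, 312, 322, 336.
n = 22.
P25: rank ⌈25/100·22⌉ = 6 → 212.
P75: rank ⌈75/100·22⌉ = 17 → 296.
Difference: 296 − 212 = 84.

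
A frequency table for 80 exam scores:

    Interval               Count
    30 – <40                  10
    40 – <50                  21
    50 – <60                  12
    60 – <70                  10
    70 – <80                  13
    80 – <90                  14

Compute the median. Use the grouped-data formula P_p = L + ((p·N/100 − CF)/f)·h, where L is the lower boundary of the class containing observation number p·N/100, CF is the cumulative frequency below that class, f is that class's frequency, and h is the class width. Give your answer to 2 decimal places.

57.50

N = 80; target position k = 50/100 · 80 = 40.
Cumulative frequencies: 10, 31, 43, 53, 66, 80.
Observation 40 falls in the class 50 – <60.
L = 50, CF = 31, f = 12, h = 10.
P50 = 50 + ((40 − 31)/12)·10 = 50 + 7.5 = 57.5.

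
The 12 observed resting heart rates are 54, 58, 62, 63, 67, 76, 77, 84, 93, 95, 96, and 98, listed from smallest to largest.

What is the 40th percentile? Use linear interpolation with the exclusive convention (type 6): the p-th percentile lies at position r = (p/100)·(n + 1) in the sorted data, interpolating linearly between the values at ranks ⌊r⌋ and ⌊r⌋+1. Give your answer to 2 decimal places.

68.80

n = 12.
r = (40/100)·(12 + 1) = 5.2.
Rank 5 is 67 and rank 6 is 76.
Interpolate: 67 + 0.2·(76 − 67) = 67 + 0.2·9 = 68.8.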